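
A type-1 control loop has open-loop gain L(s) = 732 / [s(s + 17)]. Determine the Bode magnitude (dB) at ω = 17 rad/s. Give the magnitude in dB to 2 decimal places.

5.06 dB

|j17 + 17| = √(17² + 17²) = 24.04
|j17| = 17
|L(j17)| = 732 / (24.04 × 17) = 1.791
20 log₁₀(1.791) = 5.062 dB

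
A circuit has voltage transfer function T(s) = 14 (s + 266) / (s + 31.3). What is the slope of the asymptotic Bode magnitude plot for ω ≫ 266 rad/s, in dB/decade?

0 dB/decade

With 1 zero and 1 pole, the high-frequency asymptotic slope is 20 × (1 − 1) = 0 dB/decade.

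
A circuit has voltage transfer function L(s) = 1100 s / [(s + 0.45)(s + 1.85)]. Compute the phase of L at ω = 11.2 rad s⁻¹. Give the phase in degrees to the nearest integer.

∠(j11.2) = 90.00°
∠(j11.2 + 0.45) = arctan(11.2/0.45) = 87.70°
∠(j11.2 + 1.85) = arctan(11.2/1.85) = 80.62°
∠L(j11.2) = 90.00° − (87.70° + 80.62°) = -78.32°

-78°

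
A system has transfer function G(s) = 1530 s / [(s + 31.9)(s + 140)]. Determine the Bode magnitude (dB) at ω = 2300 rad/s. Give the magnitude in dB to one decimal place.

|j2300| = 2300
|j2300 + 31.9| = √(2300² + 31.9²) = 2300
|j2300 + 140| = √(2300² + 140²) = 2304
|G(j2300)| = 1530 × 2300 / (2300 × 2304) = 0.66392
20 log₁₀(0.66392) = -3.56 dB

-3.6 dB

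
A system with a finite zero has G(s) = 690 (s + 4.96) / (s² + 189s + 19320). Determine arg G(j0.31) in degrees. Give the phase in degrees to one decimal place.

∠(j0.31 + 4.96) = arctan(0.31/4.96) = 3.58°
∠[(j0.31)² + 189(j0.31) + 19320] = ∠[19320 + j58.59] = 0.17°
∠G(j0.31) = 3.58° − 0.17° = 3.40°

3.4°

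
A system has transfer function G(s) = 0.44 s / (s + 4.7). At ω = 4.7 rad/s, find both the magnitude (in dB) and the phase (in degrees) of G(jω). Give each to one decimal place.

|G| = -10.1 dB, ∠G = 45.0°

|j4.7| = 4.7
|j4.7 + 4.7| = √(4.7² + 4.7²) = 6.647
|G(j4.7)| = 0.44 × 4.7 / 6.647 = 0.31113
20 log₁₀(0.31113) = -10.14 dB
∠(j4.7) = 90.00°
∠(j4.7 + 4.7) = arctan(4.7/4.7) = 45.00°
∠G(j4.7) = 90.00° − 45.00° = 45.00°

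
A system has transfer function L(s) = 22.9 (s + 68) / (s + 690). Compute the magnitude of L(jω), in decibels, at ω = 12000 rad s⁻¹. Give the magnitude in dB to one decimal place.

27.2 dB

|j12000 + 68| = √(12000² + 68²) = 1.2e+04
|j12000 + 690| = √(12000² + 690²) = 1.202e+04
|L(j12000)| = 22.9 × 1.2e+04 / 1.202e+04 = 22.863
20 log₁₀(22.863) = 27.18 dB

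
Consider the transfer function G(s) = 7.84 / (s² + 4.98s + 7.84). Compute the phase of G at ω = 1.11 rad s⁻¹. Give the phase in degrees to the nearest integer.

-40°

∠[(j1.11)² + 4.98(j1.11) + 7.84] = ∠[6.6079 + j5.5278] = 39.91°
∠G(j1.11) = −39.91° = -39.91°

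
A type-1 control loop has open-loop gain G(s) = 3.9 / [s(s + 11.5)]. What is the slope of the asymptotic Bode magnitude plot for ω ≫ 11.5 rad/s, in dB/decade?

With 0 zeros and 2 poles, the high-frequency asymptotic slope is 20 × (0 − 2) = -40 dB/decade.

-40 dB/decade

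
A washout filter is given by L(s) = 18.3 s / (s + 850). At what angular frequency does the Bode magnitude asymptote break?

850 rad/s

The single real pole at s = −850 gives a corner at ω = 850 rad/s.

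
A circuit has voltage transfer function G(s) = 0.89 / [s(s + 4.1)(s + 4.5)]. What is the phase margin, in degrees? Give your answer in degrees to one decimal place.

88.7°

Gain crossover: |G(jω)| = 1 at ω ≈ 0.0482 rad/s.
∠G(j0.0482) = −90° − arctan(0.0482/4.1) − arctan(0.0482/4.5) ≈ -91.29°
PM = 180° + (-91.29°) = 88.71°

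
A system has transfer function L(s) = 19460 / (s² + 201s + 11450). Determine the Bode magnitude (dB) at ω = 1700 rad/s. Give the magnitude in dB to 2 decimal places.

-43.46 dB

|(j1700)² + 201(j1700) + 11450| = |-2.8786e+06 + j3.417e+05| = 2.899e+06
|L(j1700)| = 19460 / 2.899e+06 = 0.0067132
20 log₁₀(0.0067132) = -43.461 dB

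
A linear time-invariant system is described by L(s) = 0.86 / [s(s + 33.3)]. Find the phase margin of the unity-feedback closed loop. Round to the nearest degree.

90°

Gain crossover: |L(jω)| = 1 at ω ≈ 0.0258 rad/s.
∠L(j0.0258) = −90° − arctan(0.0258/33.3) ≈ -90.04°
PM = 180° + (-90.04°) = 89.96°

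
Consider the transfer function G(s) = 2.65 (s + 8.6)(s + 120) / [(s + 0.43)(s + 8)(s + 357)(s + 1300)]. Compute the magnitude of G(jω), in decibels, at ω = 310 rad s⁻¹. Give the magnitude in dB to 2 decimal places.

-106.94 dB

|j310 + 8.6| = √(310² + 8.6²) = 310.1
|j310 + 120| = √(310² + 120²) = 332.4
|j310 + 0.43| = √(310² + 0.43²) = 310
|j310 + 8| = √(310² + 8²) = 310.1
|j310 + 357| = √(310² + 357²) = 472.8
|j310 + 1300| = √(310² + 1300²) = 1336
|G(j310)| = 2.65 × 310.1 × 332.4 / (310 × 310.1 × 472.8 × 1336) = 4.4973e-06
20 log₁₀(4.4973e-06) = -106.941 dB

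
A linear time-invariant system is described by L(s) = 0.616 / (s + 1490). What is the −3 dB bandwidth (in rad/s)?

1490 rad/s

For a single-pole low-pass, the −3 dB point is at the pole: ω = 1490 rad/s.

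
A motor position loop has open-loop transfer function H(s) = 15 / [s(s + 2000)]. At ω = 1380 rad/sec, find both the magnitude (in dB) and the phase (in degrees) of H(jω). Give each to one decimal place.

|H| = -107.0 dB, ∠H = -124.6°

|j1380 + 2000| = √(1380² + 2000²) = 2430
|j1380| = 1380
|H(j1380)| = 15 / (2430 × 1380) = 4.4733e-06
20 log₁₀(4.4733e-06) = -106.99 dB
∠(j1380 + 2000) = arctan(1380/2000) = 34.61°
∠(j1380) = 90.00°
∠H(j1380) = − (34.61° + 90.00°) = -124.61°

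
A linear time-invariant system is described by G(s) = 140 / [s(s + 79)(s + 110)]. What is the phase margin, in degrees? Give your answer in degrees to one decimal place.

90.0°

Gain crossover: |G(jω)| = 1 at ω ≈ 0.0161 rad/sec.
∠G(j0.0161) = −90° − arctan(0.0161/79) − arctan(0.0161/110) ≈ -90.02°
PM = 180° + (-90.02°) = 89.98°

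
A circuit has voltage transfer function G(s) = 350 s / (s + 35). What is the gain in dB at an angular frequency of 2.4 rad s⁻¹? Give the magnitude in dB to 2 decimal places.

27.58 dB

|j2.4| = 2.4
|j2.4 + 35| = √(2.4² + 35²) = 35.08
|G(j2.4)| = 350 × 2.4 / 35.08 = 23.944
20 log₁₀(23.944) = 27.584 dB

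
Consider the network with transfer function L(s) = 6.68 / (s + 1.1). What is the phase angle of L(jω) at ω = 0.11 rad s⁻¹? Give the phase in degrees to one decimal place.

-5.7°

∠(j0.11 + 1.1) = arctan(0.11/1.1) = 5.71°
∠L(j0.11) = −5.71° = -5.71°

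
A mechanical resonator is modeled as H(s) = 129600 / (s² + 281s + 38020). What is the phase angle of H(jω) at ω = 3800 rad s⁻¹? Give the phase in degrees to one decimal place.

-175.8°

∠[(j3800)² + 281(j3800) + 38020] = ∠[-1.4402e+07 + j1.0678e+06] = 175.76°
∠H(j3800) = −175.76° = -175.76°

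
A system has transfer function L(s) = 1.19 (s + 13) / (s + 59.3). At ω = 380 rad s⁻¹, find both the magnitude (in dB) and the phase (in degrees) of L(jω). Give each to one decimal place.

|j380 + 13| = √(380² + 13²) = 380.2
|j380 + 59.3| = √(380² + 59.3²) = 384.6
|L(j380)| = 1.19 × 380.2 / 384.6 = 1.1765
20 log₁₀(1.1765) = 1.41 dB
∠(j380 + 13) = arctan(380/13) = 88.04°
∠(j380 + 59.3) = arctan(380/59.3) = 81.13°
∠L(j380) = 88.04° − 81.13° = 6.91°

|L| = 1.4 dB, ∠L = 6.9°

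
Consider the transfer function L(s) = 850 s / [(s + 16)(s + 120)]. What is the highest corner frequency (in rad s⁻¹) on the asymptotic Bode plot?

Break frequencies occur at each pole and zero magnitude: 16 rad s⁻¹, 120 rad s⁻¹.
The highest is 120 rad s⁻¹.

120 rad s⁻¹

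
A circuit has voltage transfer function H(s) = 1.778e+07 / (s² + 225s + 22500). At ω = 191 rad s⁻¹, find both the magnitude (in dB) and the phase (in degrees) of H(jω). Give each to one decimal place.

|(j191)² + 225(j191) + 22500| = |-13981 + j42975| = 4.519e+04
|H(j191)| = 1.778e+07 / 4.519e+04 = 393.43
20 log₁₀(393.43) = 51.90 dB
∠[(j191)² + 225(j191) + 22500] = ∠[-13981 + j42975] = 108.02°
∠H(j191) = −108.02° = -108.02°

|H| = 51.9 dB, ∠H = -108.0°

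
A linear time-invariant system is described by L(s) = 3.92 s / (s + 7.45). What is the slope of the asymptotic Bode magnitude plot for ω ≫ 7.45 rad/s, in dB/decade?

With 1 zero and 1 pole, the high-frequency asymptotic slope is 20 × (1 − 1) = 0 dB/decade.

0 dB/decade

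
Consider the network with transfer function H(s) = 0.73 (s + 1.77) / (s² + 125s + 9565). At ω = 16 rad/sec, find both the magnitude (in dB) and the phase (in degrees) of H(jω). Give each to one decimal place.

|j16 + 1.77| = √(16² + 1.77²) = 16.1
|(j16)² + 125(j16) + 9565| = |9309 + j2000| = 9521
|H(j16)| = 0.73 × 16.1 / 9521 = 0.0012342
20 log₁₀(0.0012342) = -58.17 dB
∠(j16 + 1.77) = arctan(16/1.77) = 83.69°
∠[(j16)² + 125(j16) + 9565] = ∠[9309 + j2000] = 12.13°
∠H(j16) = 83.69° − 12.13° = 71.56°

|H| = -58.2 dB, ∠H = 71.6°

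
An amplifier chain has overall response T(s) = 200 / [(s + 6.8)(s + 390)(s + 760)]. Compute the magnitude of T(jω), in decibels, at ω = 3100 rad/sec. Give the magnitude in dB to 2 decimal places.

-163.78 dB

|j3100 + 6.8| = √(3100² + 6.8²) = 3100
|j3100 + 390| = √(3100² + 390²) = 3124
|j3100 + 760| = √(3100² + 760²) = 3192
|T(j3100)| = 200 / (3100 × 3124 × 3192) = 6.4693e-09
20 log₁₀(6.4693e-09) = -163.783 dB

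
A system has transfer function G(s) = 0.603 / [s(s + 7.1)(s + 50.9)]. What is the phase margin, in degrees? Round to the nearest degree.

90°

Gain crossover: |G(jω)| = 1 at ω ≈ 0.00167 rad/s.
∠G(j0.00167) = −90° − arctan(0.00167/7.1) − arctan(0.00167/50.9) ≈ -90.02°
PM = 180° + (-90.02°) = 89.98°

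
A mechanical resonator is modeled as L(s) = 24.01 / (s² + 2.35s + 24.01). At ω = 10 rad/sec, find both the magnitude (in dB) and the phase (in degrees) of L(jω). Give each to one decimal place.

|L| = -10.4 dB, ∠L = -162.8°

|(j10)² + 2.35(j10) + 24.01| = |-75.99 + j23.5| = 79.54
|L(j10)| = 24.01 / 79.54 = 0.30186
20 log₁₀(0.30186) = -10.40 dB
∠[(j10)² + 2.35(j10) + 24.01] = ∠[-75.99 + j23.5] = 162.82°
∠L(j10) = −162.82° = -162.82°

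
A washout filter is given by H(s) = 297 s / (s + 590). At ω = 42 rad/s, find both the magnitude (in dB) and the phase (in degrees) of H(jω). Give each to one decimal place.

|H| = 26.5 dB, ∠H = 85.9°

|j42| = 42
|j42 + 590| = √(42² + 590²) = 591.5
|H(j42)| = 297 × 42 / 591.5 = 21.089
20 log₁₀(21.089) = 26.48 dB
∠(j42) = 90.00°
∠(j42 + 590) = arctan(42/590) = 4.07°
∠H(j42) = 90.00° − 4.07° = 85.93°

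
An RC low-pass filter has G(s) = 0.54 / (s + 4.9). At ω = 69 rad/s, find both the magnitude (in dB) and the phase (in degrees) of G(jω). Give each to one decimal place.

|G| = -42.2 dB, ∠G = -85.9°

|j69 + 4.9| = √(69² + 4.9²) = 69.17
|G(j69)| = 0.54 / 69.17 = 0.0078064
20 log₁₀(0.0078064) = -42.15 dB
∠(j69 + 4.9) = arctan(69/4.9) = 85.94°
∠G(j69) = −85.94° = -85.94°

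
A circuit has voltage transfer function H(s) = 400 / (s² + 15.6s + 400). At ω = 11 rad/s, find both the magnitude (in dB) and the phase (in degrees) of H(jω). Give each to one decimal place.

|H| = 1.7 dB, ∠H = -31.6°

|(j11)² + 15.6(j11) + 400| = |279 + j171.6| = 327.5
|H(j11)| = 400 / 327.5 = 1.2212
20 log₁₀(1.2212) = 1.74 dB
∠[(j11)² + 15.6(j11) + 400] = ∠[279 + j171.6] = 31.59°
∠H(j11) = −31.59° = -31.59°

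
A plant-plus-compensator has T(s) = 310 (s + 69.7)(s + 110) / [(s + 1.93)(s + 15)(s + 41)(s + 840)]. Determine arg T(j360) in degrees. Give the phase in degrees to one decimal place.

-132.0°

∠(j360 + 69.7) = arctan(360/69.7) = 79.04°
∠(j360 + 110) = arctan(360/110) = 73.01°
∠(j360 + 1.93) = arctan(360/1.93) = 89.69°
∠(j360 + 15) = arctan(360/15) = 87.61°
∠(j360 + 41) = arctan(360/41) = 83.50°
∠(j360 + 840) = arctan(360/840) = 23.20°
∠T(j360) = 79.04° + 73.01° − (89.69° + 87.61° + 83.50° + 23.20°) = -131.96°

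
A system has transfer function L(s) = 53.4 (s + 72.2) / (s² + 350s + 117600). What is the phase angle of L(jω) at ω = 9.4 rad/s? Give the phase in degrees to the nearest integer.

6°

∠(j9.4 + 72.2) = arctan(9.4/72.2) = 7.42°
∠[(j9.4)² + 350(j9.4) + 117600] = ∠[1.1751e+05 + j3290] = 1.60°
∠L(j9.4) = 7.42° − 1.60° = 5.81°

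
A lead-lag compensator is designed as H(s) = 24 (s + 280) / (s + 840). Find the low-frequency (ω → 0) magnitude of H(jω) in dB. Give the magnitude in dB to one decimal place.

H(0) = 24 × 280 / 840 = 8
20 log₁₀(8) = 18.06 dB

18.1 dB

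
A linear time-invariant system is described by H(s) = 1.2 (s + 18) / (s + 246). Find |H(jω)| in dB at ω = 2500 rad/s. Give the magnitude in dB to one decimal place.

1.5 dB

|j2500 + 18| = √(2500² + 18²) = 2500
|j2500 + 246| = √(2500² + 246²) = 2512
|H(j2500)| = 1.2 × 2500 / 2512 = 1.1943
20 log₁₀(1.1943) = 1.54 dB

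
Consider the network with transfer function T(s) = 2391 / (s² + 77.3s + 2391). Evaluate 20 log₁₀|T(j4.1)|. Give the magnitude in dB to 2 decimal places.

|(j4.1)² + 77.3(j4.1) + 2391| = |2374.2 + j316.93| = 2395
|T(j4.1)| = 2391 / 2395 = 0.99823
20 log₁₀(0.99823) = -0.015 dB

-0.02 dB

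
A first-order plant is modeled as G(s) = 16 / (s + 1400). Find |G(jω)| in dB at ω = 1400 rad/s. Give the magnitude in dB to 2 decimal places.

-41.85 dB

|j1400 + 1400| = √(1400² + 1400²) = 1980
|G(j1400)| = 16 / 1980 = 0.0080812
20 log₁₀(0.0080812) = -41.850 dB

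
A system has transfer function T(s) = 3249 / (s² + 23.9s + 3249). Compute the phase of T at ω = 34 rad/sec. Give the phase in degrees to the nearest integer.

∠[(j34)² + 23.9(j34) + 3249] = ∠[2093 + j812.6] = 21.22°
∠T(j34) = −21.22° = -21.22°

-21°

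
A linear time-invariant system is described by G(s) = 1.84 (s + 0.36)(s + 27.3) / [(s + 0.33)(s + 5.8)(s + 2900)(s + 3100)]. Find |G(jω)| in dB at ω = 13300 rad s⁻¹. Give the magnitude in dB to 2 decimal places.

-160.09 dB

|j13300 + 0.36| = √(13300² + 0.36²) = 1.33e+04
|j13300 + 27.3| = √(13300² + 27.3²) = 1.33e+04
|j13300 + 0.33| = √(13300² + 0.33²) = 1.33e+04
|j13300 + 5.8| = √(13300² + 5.8²) = 1.33e+04
|j13300 + 2900| = √(13300² + 2900²) = 1.361e+04
|j13300 + 3100| = √(13300² + 3100²) = 1.366e+04
|G(j13300)| = 1.84 × 1.33e+04 × 1.33e+04 / (1.33e+04 × 1.33e+04 × 1.361e+04 × 1.366e+04) = 9.8979e-09
20 log₁₀(9.8979e-09) = -160.089 dB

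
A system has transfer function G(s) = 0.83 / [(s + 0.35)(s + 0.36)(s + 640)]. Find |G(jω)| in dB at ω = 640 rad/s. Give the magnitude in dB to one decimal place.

|j640 + 0.35| = √(640² + 0.35²) = 640
|j640 + 0.36| = √(640² + 0.36²) = 640
|j640 + 640| = √(640² + 640²) = 905.1
|G(j640)| = 0.83 / (640 × 640 × 905.1) = 2.2388e-09
20 log₁₀(2.2388e-09) = -173.00 dB

-173.0 dB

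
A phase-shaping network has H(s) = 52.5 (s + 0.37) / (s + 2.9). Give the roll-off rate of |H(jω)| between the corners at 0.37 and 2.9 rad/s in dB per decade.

20 dB/decade

In this band the factors already past their corner are: zero at 0.37; net slope = 20 dB/decade.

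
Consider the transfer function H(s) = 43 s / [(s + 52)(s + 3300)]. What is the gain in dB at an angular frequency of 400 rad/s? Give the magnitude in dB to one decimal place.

|j400| = 400
|j400 + 52| = √(400² + 52²) = 403.4
|j400 + 3300| = √(400² + 3300²) = 3324
|H(j400)| = 43 × 400 / (403.4 × 3324) = 0.012828
20 log₁₀(0.012828) = -37.84 dB

-37.8 dB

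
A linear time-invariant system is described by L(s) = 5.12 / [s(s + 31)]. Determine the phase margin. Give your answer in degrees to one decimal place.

89.7°

Gain crossover: |L(jω)| = 1 at ω ≈ 0.165 rad/sec.
∠L(j0.165) = −90° − arctan(0.165/31) ≈ -90.31°
PM = 180° + (-90.31°) = 89.69°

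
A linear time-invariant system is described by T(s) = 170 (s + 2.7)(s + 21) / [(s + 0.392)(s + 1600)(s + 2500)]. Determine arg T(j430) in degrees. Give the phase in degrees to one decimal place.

62.1°

∠(j430 + 2.7) = arctan(430/2.7) = 89.64°
∠(j430 + 21) = arctan(430/21) = 87.20°
∠(j430 + 0.392) = arctan(430/0.392) = 89.95°
∠(j430 + 1600) = arctan(430/1600) = 15.04°
∠(j430 + 2500) = arctan(430/2500) = 9.76°
∠T(j430) = 89.64° + 87.20° − (89.95° + 15.04° + 9.76°) = 62.09°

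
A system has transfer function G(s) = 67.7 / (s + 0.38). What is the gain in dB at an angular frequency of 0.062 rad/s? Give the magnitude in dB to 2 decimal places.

44.90 dB

|j0.062 + 0.38| = √(0.062² + 0.38²) = 0.385
|G(j0.062)| = 67.7 / 0.385 = 175.83
20 log₁₀(175.83) = 44.902 dB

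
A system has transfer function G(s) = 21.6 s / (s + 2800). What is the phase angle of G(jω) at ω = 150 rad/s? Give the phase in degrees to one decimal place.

86.9°

∠(j150) = 90.00°
∠(j150 + 2800) = arctan(150/2800) = 3.07°
∠G(j150) = 90.00° − 3.07° = 86.93°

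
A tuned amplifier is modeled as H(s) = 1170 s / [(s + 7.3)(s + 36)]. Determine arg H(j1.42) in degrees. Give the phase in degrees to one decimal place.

76.7°

∠(j1.42) = 90.00°
∠(j1.42 + 7.3) = arctan(1.42/7.3) = 11.01°
∠(j1.42 + 36) = arctan(1.42/36) = 2.26°
∠H(j1.42) = 90.00° − (11.01° + 2.26°) = 76.73°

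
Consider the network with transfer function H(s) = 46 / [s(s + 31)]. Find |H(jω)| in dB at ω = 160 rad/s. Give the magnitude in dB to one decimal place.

-55.1 dB

|j160 + 31| = √(160² + 31²) = 163
|j160| = 160
|H(j160)| = 46 / (163 × 160) = 0.0017641
20 log₁₀(0.0017641) = -55.07 dB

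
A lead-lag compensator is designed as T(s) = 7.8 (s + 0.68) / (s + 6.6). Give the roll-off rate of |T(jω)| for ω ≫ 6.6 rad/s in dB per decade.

0 dB/decade

With 1 zero and 1 pole, the high-frequency asymptotic slope is 20 × (1 − 1) = 0 dB/decade.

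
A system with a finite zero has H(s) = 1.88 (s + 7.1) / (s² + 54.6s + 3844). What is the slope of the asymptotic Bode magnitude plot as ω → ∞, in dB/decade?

-20 dB/decade

With 1 zero and 2 poles, the high-frequency asymptotic slope is 20 × (1 − 2) = -20 dB/decade.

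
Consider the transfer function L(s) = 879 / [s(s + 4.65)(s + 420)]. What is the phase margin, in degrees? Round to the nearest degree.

Gain crossover: |L(jω)| = 1 at ω ≈ 0.448 rad/sec.
∠L(j0.448) = −90° − arctan(0.448/4.65) − arctan(0.448/420) ≈ -95.56°
PM = 180° + (-95.56°) = 84.44°

84°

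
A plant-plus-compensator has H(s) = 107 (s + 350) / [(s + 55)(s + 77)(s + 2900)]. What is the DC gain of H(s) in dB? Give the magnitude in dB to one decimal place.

-50.3 dB

H(0) = 107 × 350 / (55 × 77 × 2900) = 0.0030493
20 log₁₀(0.0030493) = -50.32 dB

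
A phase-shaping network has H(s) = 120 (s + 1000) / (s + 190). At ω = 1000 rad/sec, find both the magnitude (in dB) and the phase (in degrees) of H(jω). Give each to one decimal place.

|j1000 + 1000| = √(1000² + 1000²) = 1414
|j1000 + 190| = √(1000² + 190²) = 1018
|H(j1000)| = 120 × 1414 / 1018 = 166.72
20 log₁₀(166.72) = 44.44 dB
∠(j1000 + 1000) = arctan(1000/1000) = 45.00°
∠(j1000 + 190) = arctan(1000/190) = 79.24°
∠H(j1000) = 45.00° − 79.24° = -34.24°

|H| = 44.4 dB, ∠H = -34.2°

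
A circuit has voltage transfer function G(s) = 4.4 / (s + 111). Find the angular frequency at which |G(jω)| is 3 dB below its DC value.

For a single-pole low-pass, the −3 dB point is at the pole: ω = 111 rad/sec.

111 rad/sec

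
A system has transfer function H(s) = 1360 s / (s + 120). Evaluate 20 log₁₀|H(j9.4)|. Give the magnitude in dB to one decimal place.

|j9.4| = 9.4
|j9.4 + 120| = √(9.4² + 120²) = 120.4
|H(j9.4)| = 1360 × 9.4 / 120.4 = 106.21
20 log₁₀(106.21) = 40.52 dB

40.5 dB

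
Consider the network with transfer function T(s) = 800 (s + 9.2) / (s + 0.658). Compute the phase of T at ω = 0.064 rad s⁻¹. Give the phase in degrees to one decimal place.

∠(j0.064 + 9.2) = arctan(0.064/9.2) = 0.40°
∠(j0.064 + 0.658) = arctan(0.064/0.658) = 5.56°
∠T(j0.064) = 0.40° − 5.56° = -5.16°

-5.2°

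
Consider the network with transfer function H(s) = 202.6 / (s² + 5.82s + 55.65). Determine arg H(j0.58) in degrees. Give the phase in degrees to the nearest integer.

∠[(j0.58)² + 5.82(j0.58) + 55.65] = ∠[55.314 + j3.3756] = 3.49°
∠H(j0.58) = −3.49° = -3.49°

-3°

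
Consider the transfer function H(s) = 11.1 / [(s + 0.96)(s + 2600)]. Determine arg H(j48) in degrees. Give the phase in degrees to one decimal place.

∠(j48 + 0.96) = arctan(48/0.96) = 88.85°
∠(j48 + 2600) = arctan(48/2600) = 1.06°
∠H(j48) = − (88.85° + 1.06°) = -89.91°

-89.9°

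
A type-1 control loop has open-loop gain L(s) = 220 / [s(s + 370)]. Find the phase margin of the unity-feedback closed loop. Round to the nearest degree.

90°

Gain crossover: |L(jω)| = 1 at ω ≈ 0.595 rad s⁻¹.
∠L(j0.595) = −90° − arctan(0.595/370) ≈ -90.09°
PM = 180° + (-90.09°) = 89.91°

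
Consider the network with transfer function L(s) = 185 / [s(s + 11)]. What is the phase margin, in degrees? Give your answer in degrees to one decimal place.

43.5°

Gain crossover: |L(jω)| = 1 at ω ≈ 11.6 rad s⁻¹.
∠L(j11.6) = −90° − arctan(11.6/11) ≈ -136.48°
PM = 180° + (-136.48°) = 43.52°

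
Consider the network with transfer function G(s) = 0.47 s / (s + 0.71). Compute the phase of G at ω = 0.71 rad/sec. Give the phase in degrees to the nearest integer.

∠(j0.71) = 90.00°
∠(j0.71 + 0.71) = arctan(0.71/0.71) = 45.00°
∠G(j0.71) = 90.00° − 45.00° = 45.00°

45°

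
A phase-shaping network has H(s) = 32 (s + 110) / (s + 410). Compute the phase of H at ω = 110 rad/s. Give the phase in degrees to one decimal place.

∠(j110 + 110) = arctan(110/110) = 45.00°
∠(j110 + 410) = arctan(110/410) = 15.02°
∠H(j110) = 45.00° − 15.02° = 29.98°

30.0°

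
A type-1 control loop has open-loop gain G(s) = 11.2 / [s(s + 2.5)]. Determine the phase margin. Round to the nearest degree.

41°

Gain crossover: |G(jω)| = 1 at ω ≈ 2.92 rad/s.
∠G(j2.92) = −90° − arctan(2.92/2.5) ≈ -139.39°
PM = 180° + (-139.39°) = 40.61°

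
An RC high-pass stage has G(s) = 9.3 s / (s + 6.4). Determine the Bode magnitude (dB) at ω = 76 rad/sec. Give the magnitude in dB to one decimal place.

19.3 dB

|j76| = 76
|j76 + 6.4| = √(76² + 6.4²) = 76.27
|G(j76)| = 9.3 × 76 / 76.27 = 9.2672
20 log₁₀(9.2672) = 19.34 dB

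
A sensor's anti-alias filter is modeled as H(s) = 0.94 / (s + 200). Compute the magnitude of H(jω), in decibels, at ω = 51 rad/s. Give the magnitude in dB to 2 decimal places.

|j51 + 200| = √(51² + 200²) = 206.4
|H(j51)| = 0.94 / 206.4 = 0.0045543
20 log₁₀(0.0045543) = -46.832 dB

-46.83 dB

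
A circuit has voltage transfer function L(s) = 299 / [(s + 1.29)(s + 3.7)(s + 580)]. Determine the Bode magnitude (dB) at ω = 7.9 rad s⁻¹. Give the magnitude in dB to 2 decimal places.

-42.64 dB

|j7.9 + 1.29| = √(7.9² + 1.29²) = 8.005
|j7.9 + 3.7| = √(7.9² + 3.7²) = 8.724
|j7.9 + 580| = √(7.9² + 580²) = 580.1
|L(j7.9)| = 299 / (8.005 × 8.724 × 580.1) = 0.0073819
20 log₁₀(0.0073819) = -42.637 dB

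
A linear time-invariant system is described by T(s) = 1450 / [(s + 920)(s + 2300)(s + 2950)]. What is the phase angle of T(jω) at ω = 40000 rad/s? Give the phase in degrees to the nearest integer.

-261°

∠(j40000 + 920) = arctan(40000/920) = 88.68°
∠(j40000 + 2300) = arctan(40000/2300) = 86.71°
∠(j40000 + 2950) = arctan(40000/2950) = 85.78°
∠T(j40000) = − (88.68° + 86.71° + 85.78°) = -261.17°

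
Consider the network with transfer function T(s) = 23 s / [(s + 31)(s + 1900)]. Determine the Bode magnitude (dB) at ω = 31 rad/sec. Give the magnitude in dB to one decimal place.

-41.4 dB

|j31| = 31
|j31 + 31| = √(31² + 31²) = 43.84
|j31 + 1900| = √(31² + 1900²) = 1900
|T(j31)| = 23 × 31 / (43.84 × 1900) = 0.0085586
20 log₁₀(0.0085586) = -41.35 dB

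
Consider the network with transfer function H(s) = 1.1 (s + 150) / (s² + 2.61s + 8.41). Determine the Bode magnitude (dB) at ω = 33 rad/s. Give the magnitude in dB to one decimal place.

-16.1 dB

|j33 + 150| = √(33² + 150²) = 153.6
|(j33)² + 2.61(j33) + 8.41| = |-1080.6 + j86.13| = 1084
|H(j33)| = 1.1 × 153.6 / 1084 = 0.15585
20 log₁₀(0.15585) = -16.15 dB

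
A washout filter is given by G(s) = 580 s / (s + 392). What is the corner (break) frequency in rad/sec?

392 rad/sec

The single real pole at s = −392 gives a corner at ω = 392 rad/sec.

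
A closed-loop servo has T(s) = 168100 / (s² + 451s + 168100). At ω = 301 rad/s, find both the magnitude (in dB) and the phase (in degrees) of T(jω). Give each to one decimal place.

|(j301)² + 451(j301) + 168100| = |77499 + j1.3575e+05| = 1.563e+05
|T(j301)| = 168100 / 1.563e+05 = 1.0754
20 log₁₀(1.0754) = 0.63 dB
∠[(j301)² + 451(j301) + 168100] = ∠[77499 + j1.3575e+05] = 60.28°
∠T(j301) = −60.28° = -60.28°

|T| = 0.6 dB, ∠T = -60.3°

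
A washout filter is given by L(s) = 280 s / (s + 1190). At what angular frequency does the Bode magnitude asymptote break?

The single real pole at s = −1190 gives a corner at ω = 1190 rad/sec.

1190 rad/sec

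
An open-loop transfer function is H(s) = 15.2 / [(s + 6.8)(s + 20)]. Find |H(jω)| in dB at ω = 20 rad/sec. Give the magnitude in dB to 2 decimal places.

|j20 + 6.8| = √(20² + 6.8²) = 21.12
|j20 + 20| = √(20² + 20²) = 28.28
|H(j20)| = 15.2 / (21.12 × 28.28) = 0.02544
20 log₁₀(0.02544) = -31.890 dB

-31.89 dB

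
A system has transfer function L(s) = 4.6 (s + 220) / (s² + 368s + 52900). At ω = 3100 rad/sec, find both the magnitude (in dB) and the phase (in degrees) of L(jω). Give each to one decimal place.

|j3100 + 220| = √(3100² + 220²) = 3108
|(j3100)² + 368(j3100) + 52900| = |-9.5571e+06 + j1.1408e+06| = 9.625e+06
|L(j3100)| = 4.6 × 3108 / 9.625e+06 = 0.0014853
20 log₁₀(0.0014853) = -56.56 dB
∠(j3100 + 220) = arctan(3100/220) = 85.94°
∠[(j3100)² + 368(j3100) + 52900] = ∠[-9.5571e+06 + j1.1408e+06] = 173.19°
∠L(j3100) = 85.94° − 173.19° = -87.25°

|L| = -56.6 dB, ∠L = -87.3°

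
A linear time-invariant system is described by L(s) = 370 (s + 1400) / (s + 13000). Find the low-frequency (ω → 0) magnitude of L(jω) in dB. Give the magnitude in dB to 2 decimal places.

L(0) = 370 × 1400 / 13000 = 39.846
20 log₁₀(39.846) = 32.008 dB

32.01 dB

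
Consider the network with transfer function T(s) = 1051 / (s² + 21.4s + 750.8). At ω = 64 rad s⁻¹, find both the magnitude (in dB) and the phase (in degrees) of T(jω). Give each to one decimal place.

|T| = -10.7 dB, ∠T = -157.7°

|(j64)² + 21.4(j64) + 750.8| = |-3345.2 + j1369.6| = 3615
|T(j64)| = 1051 / 3615 = 0.29076
20 log₁₀(0.29076) = -10.73 dB
∠[(j64)² + 21.4(j64) + 750.8] = ∠[-3345.2 + j1369.6] = 157.73°
∠T(j64) = −157.73° = -157.73°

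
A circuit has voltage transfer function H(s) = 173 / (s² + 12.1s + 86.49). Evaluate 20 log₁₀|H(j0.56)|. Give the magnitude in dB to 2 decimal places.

6.03 dB

|(j0.56)² + 12.1(j0.56) + 86.49| = |86.176 + j6.776| = 86.44
|H(j0.56)| = 173 / 86.44 = 2.0013
20 log₁₀(2.0013) = 6.026 dB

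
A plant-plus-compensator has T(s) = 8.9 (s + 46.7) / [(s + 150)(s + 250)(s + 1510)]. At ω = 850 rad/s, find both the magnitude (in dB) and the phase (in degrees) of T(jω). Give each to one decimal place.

|j850 + 46.7| = √(850² + 46.7²) = 851.3
|j850 + 150| = √(850² + 150²) = 863.1
|j850 + 250| = √(850² + 250²) = 886
|j850 + 1510| = √(850² + 1510²) = 1733
|T(j850)| = 8.9 × 851.3 / (863.1 × 886 × 1733) = 5.7174e-06
20 log₁₀(5.7174e-06) = -104.86 dB
∠(j850 + 46.7) = arctan(850/46.7) = 86.86°
∠(j850 + 150) = arctan(850/150) = 79.99°
∠(j850 + 250) = arctan(850/250) = 73.61°
∠(j850 + 1510) = arctan(850/1510) = 29.38°
∠T(j850) = 86.86° − (79.99° + 73.61° + 29.38°) = -96.12°

|T| = -104.9 dB, ∠T = -96.1 deg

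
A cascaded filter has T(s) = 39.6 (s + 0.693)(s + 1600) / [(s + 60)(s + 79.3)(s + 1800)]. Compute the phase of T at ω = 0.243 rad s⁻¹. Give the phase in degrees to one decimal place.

∠(j0.243 + 0.693) = arctan(0.243/0.693) = 19.32°
∠(j0.243 + 1600) = arctan(0.243/1600) = 0.01°
∠(j0.243 + 60) = arctan(0.243/60) = 0.23°
∠(j0.243 + 79.3) = arctan(0.243/79.3) = 0.18°
∠(j0.243 + 1800) = arctan(0.243/1800) = 0.01°
∠T(j0.243) = 19.32° + 0.01° − (0.23° + 0.18° + 0.01°) = 18.92°

18.9°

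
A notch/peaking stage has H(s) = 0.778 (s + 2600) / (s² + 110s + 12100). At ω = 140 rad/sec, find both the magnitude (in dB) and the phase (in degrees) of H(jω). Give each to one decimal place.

|j140 + 2600| = √(140² + 2600²) = 2604
|(j140)² + 110(j140) + 12100| = |-7500 + j15400| = 1.713e+04
|H(j140)| = 0.778 × 2604 / 1.713e+04 = 0.11826
20 log₁₀(0.11826) = -18.54 dB
∠(j140 + 2600) = arctan(140/2600) = 3.08°
∠[(j140)² + 110(j140) + 12100] = ∠[-7500 + j15400] = 115.97°
∠H(j140) = 3.08° − 115.97° = -112.88°

|H| = -18.5 dB, ∠H = -112.9°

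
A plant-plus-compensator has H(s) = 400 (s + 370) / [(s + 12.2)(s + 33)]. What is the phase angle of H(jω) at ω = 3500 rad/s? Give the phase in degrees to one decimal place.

∠(j3500 + 370) = arctan(3500/370) = 83.97°
∠(j3500 + 12.2) = arctan(3500/12.2) = 89.80°
∠(j3500 + 33) = arctan(3500/33) = 89.46°
∠H(j3500) = 83.97° − (89.80° + 89.46°) = -95.29°

-95.3 deg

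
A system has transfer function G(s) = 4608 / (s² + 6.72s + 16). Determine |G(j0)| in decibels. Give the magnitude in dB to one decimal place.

49.2 dB

G(0) = 4608 / 16 = 288
20 log₁₀(288) = 49.19 dB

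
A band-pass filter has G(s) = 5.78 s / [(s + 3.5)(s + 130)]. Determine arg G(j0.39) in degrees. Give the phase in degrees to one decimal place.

∠(j0.39) = 90.00°
∠(j0.39 + 3.5) = arctan(0.39/3.5) = 6.36°
∠(j0.39 + 130) = arctan(0.39/130) = 0.17°
∠G(j0.39) = 90.00° − (6.36° + 0.17°) = 83.47°

83.5°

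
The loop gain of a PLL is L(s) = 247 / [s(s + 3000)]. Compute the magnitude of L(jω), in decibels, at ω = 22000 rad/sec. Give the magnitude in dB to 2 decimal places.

|j22000 + 3000| = √(22000² + 3000²) = 2.22e+04
|j22000| = 2.2e+04
|L(j22000)| = 247 / (2.22e+04 × 2.2e+04) = 5.0565e-07
20 log₁₀(5.0565e-07) = -125.923 dB

-125.92 dB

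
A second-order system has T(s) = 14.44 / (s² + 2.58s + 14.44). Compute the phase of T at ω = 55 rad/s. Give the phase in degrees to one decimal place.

∠[(j55)² + 2.58(j55) + 14.44] = ∠[-3010.6 + j141.9] = 177.30°
∠T(j55) = −177.30° = -177.30°

-177.3°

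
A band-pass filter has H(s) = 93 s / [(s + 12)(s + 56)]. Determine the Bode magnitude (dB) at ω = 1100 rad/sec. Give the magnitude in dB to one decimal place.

-21.5 dB

|j1100| = 1100
|j1100 + 12| = √(1100² + 12²) = 1100
|j1100 + 56| = √(1100² + 56²) = 1101
|H(j1100)| = 93 × 1100 / (1100 × 1101) = 0.084431
20 log₁₀(0.084431) = -21.47 dB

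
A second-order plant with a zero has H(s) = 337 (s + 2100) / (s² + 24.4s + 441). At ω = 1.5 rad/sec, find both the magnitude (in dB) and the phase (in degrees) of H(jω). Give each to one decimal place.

|H| = 64.1 dB, ∠H = -4.7°

|j1.5 + 2100| = √(1.5² + 2100²) = 2100
|(j1.5)² + 24.4(j1.5) + 441| = |438.75 + j36.6| = 440.3
|H(j1.5)| = 337 × 2100 / 440.3 = 1607.4
20 log₁₀(1607.4) = 64.12 dB
∠(j1.5 + 2100) = arctan(1.5/2100) = 0.04°
∠[(j1.5)² + 24.4(j1.5) + 441] = ∠[438.75 + j36.6] = 4.77°
∠H(j1.5) = 0.04° − 4.77° = -4.73°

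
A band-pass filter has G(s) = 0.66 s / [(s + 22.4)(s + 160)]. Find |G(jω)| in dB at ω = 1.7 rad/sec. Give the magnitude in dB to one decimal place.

|j1.7| = 1.7
|j1.7 + 22.4| = √(1.7² + 22.4²) = 22.46
|j1.7 + 160| = √(1.7² + 160²) = 160
|G(j1.7)| = 0.66 × 1.7 / (22.46 × 160) = 0.00031214
20 log₁₀(0.00031214) = -70.11 dB

-70.1 dB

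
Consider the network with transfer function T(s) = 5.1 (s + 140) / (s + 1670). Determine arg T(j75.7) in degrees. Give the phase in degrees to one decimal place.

∠(j75.7 + 140) = arctan(75.7/140) = 28.40°
∠(j75.7 + 1670) = arctan(75.7/1670) = 2.60°
∠T(j75.7) = 28.40° − 2.60° = 25.81°

25.8 deg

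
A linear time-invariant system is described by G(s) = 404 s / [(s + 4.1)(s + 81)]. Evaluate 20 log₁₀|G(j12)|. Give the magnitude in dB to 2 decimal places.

13.38 dB

|j12| = 12
|j12 + 4.1| = √(12² + 4.1²) = 12.68
|j12 + 81| = √(12² + 81²) = 81.88
|G(j12)| = 404 × 12 / (12.68 × 81.88) = 4.6688
20 log₁₀(4.6688) = 13.384 dB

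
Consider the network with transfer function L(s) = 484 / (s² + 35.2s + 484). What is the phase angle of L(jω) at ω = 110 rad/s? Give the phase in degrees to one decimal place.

-161.6 deg

∠[(j110)² + 35.2(j110) + 484] = ∠[-11616 + j3872] = 161.57°
∠L(j110) = −161.57° = -161.57°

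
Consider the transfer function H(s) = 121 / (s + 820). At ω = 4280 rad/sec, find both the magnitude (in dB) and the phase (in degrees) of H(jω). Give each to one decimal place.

|j4280 + 820| = √(4280² + 820²) = 4358
|H(j4280)| = 121 / 4358 = 0.027766
20 log₁₀(0.027766) = -31.13 dB
∠(j4280 + 820) = arctan(4280/820) = 79.15°
∠H(j4280) = −79.15° = -79.15°

|H| = -31.1 dB, ∠H = -79.2°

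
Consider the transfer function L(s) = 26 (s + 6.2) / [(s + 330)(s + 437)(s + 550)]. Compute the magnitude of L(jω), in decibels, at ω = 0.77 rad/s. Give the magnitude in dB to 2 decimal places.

|j0.77 + 6.2| = √(0.77² + 6.2²) = 6.248
|j0.77 + 330| = √(0.77² + 330²) = 330
|j0.77 + 437| = √(0.77² + 437²) = 437
|j0.77 + 550| = √(0.77² + 550²) = 550
|L(j0.77)| = 26 × 6.248 / (330 × 437 × 550) = 2.048e-06
20 log₁₀(2.048e-06) = -113.773 dB

-113.77 dB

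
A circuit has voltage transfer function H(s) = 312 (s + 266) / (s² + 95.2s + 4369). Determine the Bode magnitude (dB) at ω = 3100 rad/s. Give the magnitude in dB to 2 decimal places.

|j3100 + 266| = √(3100² + 266²) = 3111
|(j3100)² + 95.2(j3100) + 4369| = |-9.6056e+06 + j2.9512e+05| = 9.61e+06
|H(j3100)| = 312 × 3111 / 9.61e+06 = 0.10101
20 log₁₀(0.10101) = -19.912 dB

-19.91 dB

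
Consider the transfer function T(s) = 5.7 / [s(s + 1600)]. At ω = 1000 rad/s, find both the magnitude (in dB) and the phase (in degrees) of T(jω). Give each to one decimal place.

|j1000 + 1600| = √(1000² + 1600²) = 1887
|j1000| = 1000
|T(j1000)| = 5.7 / (1887 × 1000) = 3.021e-06
20 log₁₀(3.021e-06) = -110.40 dB
∠(j1000 + 1600) = arctan(1000/1600) = 32.01°
∠(j1000) = 90.00°
∠T(j1000) = − (32.01° + 90.00°) = -122.01°

|T| = -110.4 dB, ∠T = -122.0°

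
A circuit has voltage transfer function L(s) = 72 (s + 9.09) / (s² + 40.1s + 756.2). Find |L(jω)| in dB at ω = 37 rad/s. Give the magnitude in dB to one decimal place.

4.7 dB

|j37 + 9.09| = √(37² + 9.09²) = 38.1
|(j37)² + 40.1(j37) + 756.2| = |-612.8 + j1483.7| = 1605
|L(j37)| = 72 × 38.1 / 1605 = 1.7089
20 log₁₀(1.7089) = 4.65 dB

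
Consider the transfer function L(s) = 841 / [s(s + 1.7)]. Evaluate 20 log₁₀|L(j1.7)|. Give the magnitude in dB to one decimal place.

|j1.7 + 1.7| = √(1.7² + 1.7²) = 2.404
|j1.7| = 1.7
|L(j1.7)| = 841 / (2.404 × 1.7) = 205.77
20 log₁₀(205.77) = 46.27 dB

46.3 dB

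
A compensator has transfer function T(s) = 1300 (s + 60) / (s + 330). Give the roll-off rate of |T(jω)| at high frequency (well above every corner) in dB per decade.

With 1 zero and 1 pole, the high-frequency asymptotic slope is 20 × (1 − 1) = 0 dB/decade.

0 dB/decade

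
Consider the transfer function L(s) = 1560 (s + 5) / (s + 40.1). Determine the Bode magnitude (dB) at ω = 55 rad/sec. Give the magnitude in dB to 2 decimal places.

|j55 + 5| = √(55² + 5²) = 55.23
|j55 + 40.1| = √(55² + 40.1²) = 68.07
|L(j55)| = 1560 × 55.23 / 68.07 = 1265.7
20 log₁₀(1265.7) = 62.047 dB

62.05 dB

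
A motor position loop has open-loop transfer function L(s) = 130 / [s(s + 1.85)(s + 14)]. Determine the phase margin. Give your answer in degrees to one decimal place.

Gain crossover: |L(jω)| = 1 at ω ≈ 2.75 rad s⁻¹.
∠L(j2.75) = −90° − arctan(2.75/1.85) − arctan(2.75/14) ≈ -157.18°
PM = 180° + (-157.18°) = 22.82°

22.8°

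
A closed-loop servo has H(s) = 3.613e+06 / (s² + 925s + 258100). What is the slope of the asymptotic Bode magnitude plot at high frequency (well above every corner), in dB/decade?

-40 dB/decade

With 0 zeros and 2 poles, the high-frequency asymptotic slope is 20 × (0 − 2) = -40 dB/decade.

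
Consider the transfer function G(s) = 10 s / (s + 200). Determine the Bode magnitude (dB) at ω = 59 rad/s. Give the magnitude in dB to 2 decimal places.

9.03 dB

|j59| = 59
|j59 + 200| = √(59² + 200²) = 208.5
|G(j59)| = 10 × 59 / 208.5 = 2.8295
20 log₁₀(2.8295) = 9.034 dB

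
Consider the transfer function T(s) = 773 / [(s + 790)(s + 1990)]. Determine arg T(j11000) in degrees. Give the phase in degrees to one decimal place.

-165.6°

∠(j11000 + 790) = arctan(11000/790) = 85.89°
∠(j11000 + 1990) = arctan(11000/1990) = 79.75°
∠T(j11000) = − (85.89° + 79.75°) = -165.64°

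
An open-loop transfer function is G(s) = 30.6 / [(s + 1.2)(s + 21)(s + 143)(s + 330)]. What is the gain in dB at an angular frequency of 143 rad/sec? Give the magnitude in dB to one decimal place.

-153.8 dB

|j143 + 1.2| = √(143² + 1.2²) = 143
|j143 + 21| = √(143² + 21²) = 144.5
|j143 + 143| = √(143² + 143²) = 202.2
|j143 + 330| = √(143² + 330²) = 359.7
|G(j143)| = 30.6 / (143 × 144.5 × 202.2 × 359.7) = 2.0355e-08
20 log₁₀(2.0355e-08) = -153.83 dB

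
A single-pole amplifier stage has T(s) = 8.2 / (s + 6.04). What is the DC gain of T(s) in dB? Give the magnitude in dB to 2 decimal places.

2.66 dB

T(0) = 8.2 / 6.04 = 1.3576
20 log₁₀(1.3576) = 2.656 dB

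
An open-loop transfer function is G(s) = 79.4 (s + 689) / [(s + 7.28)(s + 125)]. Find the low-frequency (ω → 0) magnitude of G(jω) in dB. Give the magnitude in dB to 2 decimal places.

G(0) = 79.4 × 689 / (7.28 × 125) = 60.117
20 log₁₀(60.117) = 35.580 dB

35.58 dB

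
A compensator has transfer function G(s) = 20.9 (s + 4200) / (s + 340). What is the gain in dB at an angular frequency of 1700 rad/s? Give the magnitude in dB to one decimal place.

|j1700 + 4200| = √(1700² + 4200²) = 4531
|j1700 + 340| = √(1700² + 340²) = 1734
|G(j1700)| = 20.9 × 4531 / 1734 = 54.623
20 log₁₀(54.623) = 34.75 dB

34.7 dB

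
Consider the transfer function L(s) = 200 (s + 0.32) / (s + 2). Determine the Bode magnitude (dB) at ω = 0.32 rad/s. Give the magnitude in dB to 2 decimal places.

33.00 dB

|j0.32 + 0.32| = √(0.32² + 0.32²) = 0.4525
|j0.32 + 2| = √(0.32² + 2²) = 2.025
|L(j0.32)| = 200 × 0.4525 / 2.025 = 44.686
20 log₁₀(44.686) = 33.004 dB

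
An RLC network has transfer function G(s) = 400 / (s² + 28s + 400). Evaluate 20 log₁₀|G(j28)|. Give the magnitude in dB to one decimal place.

|(j28)² + 28(j28) + 400| = |-384 + j784| = 873
|G(j28)| = 400 / 873 = 0.4582
20 log₁₀(0.4582) = -6.78 dB

-6.8 dB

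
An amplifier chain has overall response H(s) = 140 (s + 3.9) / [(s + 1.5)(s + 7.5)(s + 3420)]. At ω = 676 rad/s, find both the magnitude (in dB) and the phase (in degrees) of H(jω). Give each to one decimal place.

|j676 + 3.9| = √(676² + 3.9²) = 676
|j676 + 1.5| = √(676² + 1.5²) = 676
|j676 + 7.5| = √(676² + 7.5²) = 676
|j676 + 3420| = √(676² + 3420²) = 3486
|H(j676)| = 140 × 676 / (676 × 676 × 3486) = 5.9404e-05
20 log₁₀(5.9404e-05) = -84.52 dB
∠(j676 + 3.9) = arctan(676/3.9) = 89.67°
∠(j676 + 1.5) = arctan(676/1.5) = 89.87°
∠(j676 + 7.5) = arctan(676/7.5) = 89.36°
∠(j676 + 3420) = arctan(676/3420) = 11.18°
∠H(j676) = 89.67° − (89.87° + 89.36° + 11.18°) = -100.75°

|H| = -84.5 dB, ∠H = -100.7 deg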